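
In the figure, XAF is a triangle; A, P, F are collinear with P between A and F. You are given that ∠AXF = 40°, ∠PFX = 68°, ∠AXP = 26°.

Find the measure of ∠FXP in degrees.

1. ∠AFX = 68°  [P on ray FA]
2. ∠FAX = 72°  [△XAF]
3. ∠PAX = 72°  [P on ray AF]
4. ∠APX = 82°  [△XAP]
5. ∠FPX = 98°  [linear pair at P on AF]
6. ∠FXP = 14°  [△XPF]

∠FXP = 14°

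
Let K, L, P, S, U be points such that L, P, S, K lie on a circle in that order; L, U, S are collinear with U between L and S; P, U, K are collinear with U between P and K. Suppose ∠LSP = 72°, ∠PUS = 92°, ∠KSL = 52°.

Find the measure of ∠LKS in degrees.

∠LKS = 112°

1. ∠LKP = 72°  [same arc LP]
2. ∠KUL = 92°  [vertical angles at U]
3. ∠KLS = 16°  [△LUK]
4. ∠LKS = 112°  [△LSK]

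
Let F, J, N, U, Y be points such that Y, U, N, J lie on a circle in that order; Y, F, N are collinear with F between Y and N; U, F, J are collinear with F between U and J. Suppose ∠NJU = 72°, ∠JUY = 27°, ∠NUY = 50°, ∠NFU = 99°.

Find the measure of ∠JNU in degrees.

1. ∠NYU = 72°  [same arc UN]
2. ∠UNY = 58°  [△YUN]
3. ∠JUN = 23°  [△UFN]
4. ∠JNU = 85°  [△UNJ]

∠JNU = 85°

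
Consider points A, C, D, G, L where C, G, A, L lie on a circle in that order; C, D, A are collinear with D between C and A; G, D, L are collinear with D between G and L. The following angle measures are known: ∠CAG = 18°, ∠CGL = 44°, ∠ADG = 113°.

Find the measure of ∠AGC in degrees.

1. ∠CLG = 18°  [same arc CG]
2. ∠CAL = 44°  [same arc CL]
3. ∠CDL = 113°  [vertical angles at D]
4. ∠ACL = 49°  [△CDL]
5. ∠ALC = 87°  [△CAL]
6. ∠AGC = 93°  [cyclic CGAL, opposite ∠G+∠L]

∠AGC = 93°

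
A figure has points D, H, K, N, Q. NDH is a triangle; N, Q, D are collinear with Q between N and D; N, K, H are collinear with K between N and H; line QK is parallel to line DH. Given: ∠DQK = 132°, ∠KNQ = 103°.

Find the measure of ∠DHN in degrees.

1. ∠KQN = 48°  [linear pair at Q on ND]
2. ∠NKQ = 29°  [△NQK]
3. ∠DHN = 29°  [QK∥DH, corresponding at K]

∠DHN = 29°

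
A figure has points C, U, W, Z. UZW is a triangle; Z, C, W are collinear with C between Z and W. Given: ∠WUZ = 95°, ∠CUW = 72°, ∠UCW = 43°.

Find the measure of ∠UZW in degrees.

∠UZW = 20°

1. ∠CWU = 65°  [△UCW]
2. ∠UWZ = 65°  [C on ray WZ]
3. ∠UZW = 20°  [△UZW]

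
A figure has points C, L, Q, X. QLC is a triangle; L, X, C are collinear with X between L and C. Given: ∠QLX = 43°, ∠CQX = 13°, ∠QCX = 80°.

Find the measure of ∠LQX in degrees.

∠LQX = 44°

1. ∠CXQ = 87°  [△QXC]
2. ∠LXQ = 93°  [linear pair at X on LC]
3. ∠LQX = 44°  [△QLX]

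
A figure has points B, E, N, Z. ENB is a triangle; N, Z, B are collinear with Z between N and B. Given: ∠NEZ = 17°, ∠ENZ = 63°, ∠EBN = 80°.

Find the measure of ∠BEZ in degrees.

1. ∠EZN = 100°  [△ENZ]
2. ∠EBZ = 80°  [Z on ray BN]
3. ∠BZE = 80°  [linear pair at Z on NB]
4. ∠BEZ = 20°  [△EZB]

∠BEZ = 20°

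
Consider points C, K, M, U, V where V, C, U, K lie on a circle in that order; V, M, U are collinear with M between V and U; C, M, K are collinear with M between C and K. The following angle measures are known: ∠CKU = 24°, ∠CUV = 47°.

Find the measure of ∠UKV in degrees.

∠UKV = 71°

1. ∠CVU = 24°  [same arc CU]
2. ∠UCV = 109°  [△VCU]
3. ∠UKV = 71°  [cyclic VCUK, opposite ∠C+∠K]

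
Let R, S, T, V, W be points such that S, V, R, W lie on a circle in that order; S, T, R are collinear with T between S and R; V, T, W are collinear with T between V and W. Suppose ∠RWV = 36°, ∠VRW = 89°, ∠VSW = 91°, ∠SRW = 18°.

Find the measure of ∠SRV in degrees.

∠SRV = 71°

1. ∠SVW = 18°  [same arc SW]
2. ∠SWV = 71°  [△SVW]
3. ∠SRV = 71°  [same arc SV]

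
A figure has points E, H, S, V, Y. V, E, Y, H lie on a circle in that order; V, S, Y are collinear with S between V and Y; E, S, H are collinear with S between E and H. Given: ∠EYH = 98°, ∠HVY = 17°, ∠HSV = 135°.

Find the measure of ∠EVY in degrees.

∠EVY = 65°

1. ∠EVH = 82°  [cyclic VEYH, opposite ∠V+∠Y]
2. ∠EHV = 28°  [△VSH]
3. ∠ESY = 135°  [vertical angles at S]
4. ∠HEV = 70°  [△VEH]
5. ∠ESV = 45°  [linear pair at S on VY]
6. ∠EVY = 65°  [△VSE]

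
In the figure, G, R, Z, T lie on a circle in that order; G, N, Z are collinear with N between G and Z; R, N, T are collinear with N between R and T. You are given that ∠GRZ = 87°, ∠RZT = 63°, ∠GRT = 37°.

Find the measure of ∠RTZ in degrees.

∠RTZ = 67°

1. ∠GTZ = 93°  [cyclic GRZT, opposite ∠R+∠T]
2. ∠GZT = 37°  [same arc GT]
3. ∠TGZ = 50°  [△GZT]
4. ∠TRZ = 50°  [same arc ZT]
5. ∠RTZ = 67°  [△RZT]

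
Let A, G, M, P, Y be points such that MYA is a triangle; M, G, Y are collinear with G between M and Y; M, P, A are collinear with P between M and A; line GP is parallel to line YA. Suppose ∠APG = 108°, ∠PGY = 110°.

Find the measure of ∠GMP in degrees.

∠GMP = 38°

1. ∠GPM = 72°  [linear pair at P on MA]
2. ∠MGP = 70°  [linear pair at G on MY]
3. ∠GMP = 38°  [△MGP]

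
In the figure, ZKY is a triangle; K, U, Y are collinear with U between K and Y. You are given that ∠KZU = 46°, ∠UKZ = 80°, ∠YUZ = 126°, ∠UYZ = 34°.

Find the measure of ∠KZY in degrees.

1. ∠YKZ = 80°  [U on ray KY]
2. ∠KYZ = 34°  [U on ray YK]
3. ∠KZY = 66°  [△ZKY]

∠KZY = 66°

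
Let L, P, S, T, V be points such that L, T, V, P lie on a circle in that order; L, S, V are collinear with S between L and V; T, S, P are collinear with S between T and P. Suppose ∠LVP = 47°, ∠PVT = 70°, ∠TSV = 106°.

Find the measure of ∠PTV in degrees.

1. ∠LTP = 47°  [same arc LP]
2. ∠PLT = 110°  [cyclic LTVP, opposite ∠L+∠V]
3. ∠LSP = 106°  [vertical angles at S]
4. ∠LPT = 23°  [△LTP]
5. ∠PLV = 51°  [△LSP]
6. ∠PTV = 51°  [same arc VP]

∠PTV = 51°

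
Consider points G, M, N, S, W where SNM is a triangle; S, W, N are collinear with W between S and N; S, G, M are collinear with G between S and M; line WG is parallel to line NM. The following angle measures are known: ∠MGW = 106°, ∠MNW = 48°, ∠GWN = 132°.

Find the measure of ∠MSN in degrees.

1. ∠SGW = 74°  [linear pair at G on SM]
2. ∠MNS = 48°  [W on ray NS]
3. ∠NMS = 74°  [WG∥NM, corresponding at G]
4. ∠MSN = 58°  [△SNM]

∠MSN = 58°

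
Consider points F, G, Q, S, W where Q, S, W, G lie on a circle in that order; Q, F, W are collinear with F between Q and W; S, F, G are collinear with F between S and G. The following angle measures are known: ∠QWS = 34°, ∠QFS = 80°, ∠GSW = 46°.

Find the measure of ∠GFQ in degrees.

1. ∠QGS = 34°  [same arc QS]
2. ∠GQW = 46°  [same arc WG]
3. ∠GFQ = 100°  [△QFG]

∠GFQ = 100°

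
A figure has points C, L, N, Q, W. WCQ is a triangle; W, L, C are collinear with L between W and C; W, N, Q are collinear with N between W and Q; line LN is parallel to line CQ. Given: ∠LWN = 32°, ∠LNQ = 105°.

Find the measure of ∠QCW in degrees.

∠QCW = 73°

1. ∠LNW = 75°  [linear pair at N on WQ]
2. ∠NLW = 73°  [△WLN]
3. ∠QCW = 73°  [LN∥CQ, corresponding at L]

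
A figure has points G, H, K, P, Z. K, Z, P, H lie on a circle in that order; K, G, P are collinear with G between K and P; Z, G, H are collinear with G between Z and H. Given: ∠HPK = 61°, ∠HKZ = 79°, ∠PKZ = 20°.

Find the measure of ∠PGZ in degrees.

1. ∠HZK = 61°  [same arc KH]
2. ∠KGZ = 99°  [△KGZ]
3. ∠PGZ = 81°  [linear pair at G on KP]

∠PGZ = 81°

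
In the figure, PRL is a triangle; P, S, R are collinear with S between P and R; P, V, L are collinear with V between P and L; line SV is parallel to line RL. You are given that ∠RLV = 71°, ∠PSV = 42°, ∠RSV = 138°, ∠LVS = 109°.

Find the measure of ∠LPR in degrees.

1. ∠PLR = 71°  [V on ray LP]
2. ∠LRP = 42°  [SV∥RL, corresponding at S]
3. ∠LPR = 67°  [△PRL]

∠LPR = 67°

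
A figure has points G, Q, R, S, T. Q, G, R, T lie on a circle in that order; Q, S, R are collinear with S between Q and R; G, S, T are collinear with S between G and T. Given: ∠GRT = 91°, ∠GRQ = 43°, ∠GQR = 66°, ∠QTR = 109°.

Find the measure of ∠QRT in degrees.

∠QRT = 48°

1. ∠GQT = 89°  [cyclic QGRT, opposite ∠Q+∠R]
2. ∠GTQ = 43°  [same arc QG]
3. ∠QGT = 48°  [△QGT]
4. ∠QRT = 48°  [same arc QT]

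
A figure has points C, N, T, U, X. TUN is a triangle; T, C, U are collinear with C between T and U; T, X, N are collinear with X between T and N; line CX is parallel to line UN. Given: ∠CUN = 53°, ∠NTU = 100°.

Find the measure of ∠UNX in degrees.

∠UNX = 27°

1. ∠NUT = 53°  [C on ray UT]
2. ∠TNU = 27°  [△TUN]
3. ∠UNX = 27°  [X on ray NT]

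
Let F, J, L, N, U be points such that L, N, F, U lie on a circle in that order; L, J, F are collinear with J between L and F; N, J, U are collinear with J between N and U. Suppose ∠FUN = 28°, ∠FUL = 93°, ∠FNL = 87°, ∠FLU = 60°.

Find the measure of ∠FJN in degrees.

1. ∠FLN = 28°  [same arc NF]
2. ∠LFN = 65°  [△LNF]
3. ∠FNU = 60°  [same arc FU]
4. ∠FJN = 55°  [△NJF]

∠FJN = 55°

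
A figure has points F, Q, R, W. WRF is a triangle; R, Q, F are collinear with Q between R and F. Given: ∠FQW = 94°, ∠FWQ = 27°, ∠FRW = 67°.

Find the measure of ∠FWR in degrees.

∠FWR = 54°

1. ∠QFW = 59°  [△WQF]
2. ∠RFW = 59°  [Q on ray FR]
3. ∠FWR = 54°  [△WRF]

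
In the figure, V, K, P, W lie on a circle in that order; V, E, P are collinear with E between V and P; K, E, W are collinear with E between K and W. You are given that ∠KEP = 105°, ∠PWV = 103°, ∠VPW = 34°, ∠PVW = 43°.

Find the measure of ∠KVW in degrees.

1. ∠VEW = 105°  [vertical angles at E]
2. ∠VKW = 34°  [same arc VW]
3. ∠KWV = 32°  [△VEW]
4. ∠KVW = 114°  [△VKW]

∠KVW = 114°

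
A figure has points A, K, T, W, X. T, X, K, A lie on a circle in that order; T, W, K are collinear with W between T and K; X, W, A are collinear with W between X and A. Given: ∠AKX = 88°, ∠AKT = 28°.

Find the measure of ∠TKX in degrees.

1. ∠ATX = 92°  [cyclic TXKA, opposite ∠T+∠K]
2. ∠AXT = 28°  [same arc TA]
3. ∠TAX = 60°  [△TXA]
4. ∠TKX = 60°  [same arc TX]

∠TKX = 60°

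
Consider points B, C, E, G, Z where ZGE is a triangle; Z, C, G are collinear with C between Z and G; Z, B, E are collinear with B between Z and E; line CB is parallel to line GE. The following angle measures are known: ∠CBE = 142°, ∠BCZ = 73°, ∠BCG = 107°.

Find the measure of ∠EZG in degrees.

1. ∠CBZ = 38°  [linear pair at B on ZE]
2. ∠BZC = 69°  [△ZCB]
3. ∠EZG = 69°  [C on ZG, B on ZE]

∠EZG = 69°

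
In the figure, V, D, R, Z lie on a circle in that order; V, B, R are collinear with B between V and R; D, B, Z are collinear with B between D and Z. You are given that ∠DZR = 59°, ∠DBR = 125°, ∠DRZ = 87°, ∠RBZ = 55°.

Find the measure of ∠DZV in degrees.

1. ∠RDZ = 34°  [△DRZ]
2. ∠VBZ = 125°  [vertical angles at B]
3. ∠RVZ = 34°  [same arc RZ]
4. ∠DZV = 21°  [△VBZ]

∠DZV = 21°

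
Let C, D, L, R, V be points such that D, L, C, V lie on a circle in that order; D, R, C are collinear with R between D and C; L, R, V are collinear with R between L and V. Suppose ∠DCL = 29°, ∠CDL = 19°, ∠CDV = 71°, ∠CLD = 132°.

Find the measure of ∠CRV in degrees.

1. ∠DVL = 29°  [same arc DL]
2. ∠DRV = 80°  [△DRV]
3. ∠CRV = 100°  [linear pair at R on DC]

∠CRV = 100°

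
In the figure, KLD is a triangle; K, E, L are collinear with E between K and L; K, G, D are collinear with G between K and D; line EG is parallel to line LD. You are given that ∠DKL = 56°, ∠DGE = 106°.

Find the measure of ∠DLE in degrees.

∠DLE = 50°

1. ∠EKG = 56°  [E on KL, G on KD]
2. ∠EGK = 74°  [linear pair at G on KD]
3. ∠GEK = 50°  [△KEG]
4. ∠GEL = 130°  [linear pair at E on KL]
5. ∠DLE = 50°  [EG∥LD, co-interior at L–E]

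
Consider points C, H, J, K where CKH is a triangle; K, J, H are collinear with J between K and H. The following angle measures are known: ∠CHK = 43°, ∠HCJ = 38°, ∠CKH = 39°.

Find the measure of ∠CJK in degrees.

∠CJK = 81°

1. ∠CHJ = 43°  [J on ray HK]
2. ∠CJH = 99°  [△CJH]
3. ∠CJK = 81°  [linear pair at J on KH]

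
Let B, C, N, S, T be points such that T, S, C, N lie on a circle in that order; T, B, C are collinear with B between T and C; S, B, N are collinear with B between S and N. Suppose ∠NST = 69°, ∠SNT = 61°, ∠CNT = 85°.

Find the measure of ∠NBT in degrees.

1. ∠NCT = 69°  [same arc TN]
2. ∠CTN = 26°  [△TCN]
3. ∠NBT = 93°  [△TBN]

∠NBT = 93°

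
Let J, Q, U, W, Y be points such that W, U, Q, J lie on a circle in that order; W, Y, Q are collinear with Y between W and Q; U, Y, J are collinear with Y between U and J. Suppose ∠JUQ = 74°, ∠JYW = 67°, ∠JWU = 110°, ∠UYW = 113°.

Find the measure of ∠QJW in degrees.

1. ∠JWQ = 74°  [same arc QJ]
2. ∠UJW = 39°  [△WYJ]
3. ∠JUW = 31°  [△WUJ]
4. ∠JQW = 31°  [same arc WJ]
5. ∠QJW = 75°  [△WQJ]

∠QJW = 75°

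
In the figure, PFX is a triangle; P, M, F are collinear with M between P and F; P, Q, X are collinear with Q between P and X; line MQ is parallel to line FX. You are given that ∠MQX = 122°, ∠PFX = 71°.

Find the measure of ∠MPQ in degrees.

∠MPQ = 51°

1. ∠MQP = 58°  [linear pair at Q on PX]
2. ∠PMQ = 71°  [MQ∥FX, corresponding at M]
3. ∠MPQ = 51°  [△PMQ]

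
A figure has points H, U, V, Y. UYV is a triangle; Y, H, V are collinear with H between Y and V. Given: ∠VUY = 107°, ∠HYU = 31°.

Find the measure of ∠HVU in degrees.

∠HVU = 42°

1. ∠UYV = 31°  [H on ray YV]
2. ∠UVY = 42°  [△UYV]
3. ∠HVU = 42°  [H on ray VY]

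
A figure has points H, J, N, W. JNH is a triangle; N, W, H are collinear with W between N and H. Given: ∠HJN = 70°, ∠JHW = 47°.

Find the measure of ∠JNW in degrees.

∠JNW = 63°

1. ∠JHN = 47°  [W on ray HN]
2. ∠HNJ = 63°  [△JNH]
3. ∠JNW = 63°  [W on ray NH]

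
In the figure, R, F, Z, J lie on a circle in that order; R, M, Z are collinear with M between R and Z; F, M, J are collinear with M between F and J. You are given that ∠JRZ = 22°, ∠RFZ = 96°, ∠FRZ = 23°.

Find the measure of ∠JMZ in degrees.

∠JMZ = 83°

1. ∠RJZ = 84°  [cyclic RFZJ, opposite ∠F+∠J]
2. ∠FJZ = 23°  [same arc FZ]
3. ∠JZR = 74°  [△RZJ]
4. ∠JMZ = 83°  [△ZMJ]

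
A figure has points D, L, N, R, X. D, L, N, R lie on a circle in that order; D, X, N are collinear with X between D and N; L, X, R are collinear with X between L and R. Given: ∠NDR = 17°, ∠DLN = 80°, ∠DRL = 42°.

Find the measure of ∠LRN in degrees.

1. ∠DXR = 121°  [△DXR]
2. ∠DRN = 100°  [cyclic DLNR, opposite ∠L+∠R]
3. ∠NXR = 59°  [linear pair at X on DN]
4. ∠DNR = 63°  [△DNR]
5. ∠LRN = 58°  [△NXR]

∠LRN = 58°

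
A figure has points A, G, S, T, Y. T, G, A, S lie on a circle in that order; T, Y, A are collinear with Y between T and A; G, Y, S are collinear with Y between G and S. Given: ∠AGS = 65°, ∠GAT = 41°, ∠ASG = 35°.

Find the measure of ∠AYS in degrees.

1. ∠ATS = 65°  [same arc AS]
2. ∠GST = 41°  [same arc TG]
3. ∠SYT = 74°  [△TYS]
4. ∠AYS = 106°  [linear pair at Y on TA]

∠AYS = 106°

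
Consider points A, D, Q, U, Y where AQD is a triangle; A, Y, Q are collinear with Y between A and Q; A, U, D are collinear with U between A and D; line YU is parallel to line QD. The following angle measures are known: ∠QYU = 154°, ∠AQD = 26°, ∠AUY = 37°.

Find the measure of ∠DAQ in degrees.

∠DAQ = 117°

1. ∠AYU = 26°  [linear pair at Y on AQ]
2. ∠UAY = 117°  [△AYU]
3. ∠DAQ = 117°  [Y on AQ, U on AD]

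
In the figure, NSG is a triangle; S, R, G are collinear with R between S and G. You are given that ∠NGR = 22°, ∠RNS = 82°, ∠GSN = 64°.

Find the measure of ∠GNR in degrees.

∠GNR = 12°

1. ∠NSR = 64°  [R on ray SG]
2. ∠NRS = 34°  [△NSR]
3. ∠GRN = 146°  [linear pair at R on SG]
4. ∠GNR = 12°  [△NRG]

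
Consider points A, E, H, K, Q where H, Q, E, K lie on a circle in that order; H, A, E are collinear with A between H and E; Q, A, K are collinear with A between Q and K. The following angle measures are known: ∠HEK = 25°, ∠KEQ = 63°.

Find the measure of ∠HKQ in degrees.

1. ∠HQK = 25°  [same arc HK]
2. ∠KHQ = 117°  [cyclic HQEK, opposite ∠H+∠E]
3. ∠HKQ = 38°  [△HQK]

∠HKQ = 38°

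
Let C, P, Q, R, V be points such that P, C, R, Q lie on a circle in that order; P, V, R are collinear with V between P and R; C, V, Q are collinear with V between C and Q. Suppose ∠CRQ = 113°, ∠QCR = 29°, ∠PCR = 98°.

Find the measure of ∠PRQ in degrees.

∠PRQ = 69°

1. ∠QPR = 29°  [same arc RQ]
2. ∠PQR = 82°  [cyclic PCRQ, opposite ∠C+∠Q]
3. ∠PRQ = 69°  [△PRQ]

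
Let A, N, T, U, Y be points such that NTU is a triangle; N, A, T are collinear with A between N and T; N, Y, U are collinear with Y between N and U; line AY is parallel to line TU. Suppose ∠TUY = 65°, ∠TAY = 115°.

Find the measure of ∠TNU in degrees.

1. ∠NUT = 65°  [Y on ray UN]
2. ∠NAY = 65°  [linear pair at A on NT]
3. ∠AYN = 65°  [AY∥TU, corresponding at Y]
4. ∠ANY = 50°  [△NAY]
5. ∠TNU = 50°  [A on NT, Y on NU]

∠TNU = 50°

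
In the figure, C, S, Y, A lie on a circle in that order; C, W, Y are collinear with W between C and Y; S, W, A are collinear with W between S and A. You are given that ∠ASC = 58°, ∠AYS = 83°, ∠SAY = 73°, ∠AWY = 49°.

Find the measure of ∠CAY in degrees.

1. ∠AYC = 58°  [same arc CA]
2. ∠ASY = 24°  [△SYA]
3. ∠ACY = 24°  [same arc YA]
4. ∠CAY = 98°  [△CYA]

∠CAY = 98°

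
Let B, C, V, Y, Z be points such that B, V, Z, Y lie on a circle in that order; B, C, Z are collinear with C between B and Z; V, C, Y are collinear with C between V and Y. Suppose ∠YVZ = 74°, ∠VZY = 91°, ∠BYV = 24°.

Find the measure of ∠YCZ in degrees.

∠YCZ = 98°

1. ∠YBZ = 74°  [same arc ZY]
2. ∠BCY = 82°  [△BCY]
3. ∠YCZ = 98°  [linear pair at C on BZ]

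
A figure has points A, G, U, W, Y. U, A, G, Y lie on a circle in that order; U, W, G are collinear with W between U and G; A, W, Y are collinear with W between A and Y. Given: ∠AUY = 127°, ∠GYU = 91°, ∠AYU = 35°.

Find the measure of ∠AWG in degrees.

∠AWG = 74°

1. ∠UAY = 18°  [△UAY]
2. ∠GAU = 89°  [cyclic UAGY, opposite ∠A+∠Y]
3. ∠AGU = 35°  [same arc UA]
4. ∠AUG = 56°  [△UAG]
5. ∠AWU = 106°  [△UWA]
6. ∠AWG = 74°  [linear pair at W on UG]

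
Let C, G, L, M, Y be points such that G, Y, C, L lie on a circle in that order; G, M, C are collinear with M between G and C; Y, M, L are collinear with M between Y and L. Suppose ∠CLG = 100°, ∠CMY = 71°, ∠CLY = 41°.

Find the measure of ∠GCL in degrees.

∠GCL = 30°

1. ∠GML = 71°  [vertical angles at M]
2. ∠CML = 109°  [linear pair at M on GC]
3. ∠GCL = 30°  [△CML]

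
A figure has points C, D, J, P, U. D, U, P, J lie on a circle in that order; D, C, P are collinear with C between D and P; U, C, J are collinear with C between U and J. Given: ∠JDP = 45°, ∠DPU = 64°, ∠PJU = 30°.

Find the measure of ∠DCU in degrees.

1. ∠JUP = 45°  [same arc PJ]
2. ∠PCU = 71°  [△UCP]
3. ∠DCU = 109°  [linear pair at C on DP]

∠DCU = 109°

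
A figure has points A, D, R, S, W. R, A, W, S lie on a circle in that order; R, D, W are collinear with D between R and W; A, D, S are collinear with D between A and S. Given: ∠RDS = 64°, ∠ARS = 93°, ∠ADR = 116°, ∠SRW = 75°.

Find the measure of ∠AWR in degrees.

∠AWR = 41°

1. ∠ADW = 64°  [vertical angles at D]
2. ∠SAW = 75°  [same arc WS]
3. ∠AWR = 41°  [△ADW]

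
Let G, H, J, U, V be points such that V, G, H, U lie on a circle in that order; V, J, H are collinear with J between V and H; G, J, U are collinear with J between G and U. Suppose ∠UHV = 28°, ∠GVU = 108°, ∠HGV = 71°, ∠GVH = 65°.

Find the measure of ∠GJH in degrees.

∠GJH = 93°

1. ∠GHU = 72°  [cyclic VGHU, opposite ∠V+∠H]
2. ∠GHV = 44°  [△VGH]
3. ∠GUH = 65°  [same arc GH]
4. ∠HGU = 43°  [△GHU]
5. ∠GJH = 93°  [△GJH]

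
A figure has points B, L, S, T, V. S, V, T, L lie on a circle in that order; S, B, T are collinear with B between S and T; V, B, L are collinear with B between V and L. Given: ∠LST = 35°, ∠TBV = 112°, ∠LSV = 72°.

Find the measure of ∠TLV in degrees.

∠TLV = 37°

1. ∠LVT = 35°  [same arc TL]
2. ∠LTV = 108°  [cyclic SVTL, opposite ∠S+∠T]
3. ∠TLV = 37°  [△VTL]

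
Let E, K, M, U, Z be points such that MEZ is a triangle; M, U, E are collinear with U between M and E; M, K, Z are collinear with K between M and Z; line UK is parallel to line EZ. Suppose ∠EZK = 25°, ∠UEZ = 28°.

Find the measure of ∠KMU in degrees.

∠KMU = 127°

1. ∠EZM = 25°  [K on ray ZM]
2. ∠MEZ = 28°  [U on ray EM]
3. ∠EMZ = 127°  [△MEZ]
4. ∠KMU = 127°  [U on ME, K on MZ]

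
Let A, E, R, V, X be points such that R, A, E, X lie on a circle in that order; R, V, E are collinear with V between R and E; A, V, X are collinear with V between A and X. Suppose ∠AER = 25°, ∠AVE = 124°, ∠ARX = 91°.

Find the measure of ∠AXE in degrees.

1. ∠EAX = 31°  [△AVE]
2. ∠AEX = 89°  [cyclic RAEX, opposite ∠R+∠E]
3. ∠AXE = 60°  [△AEX]

∠AXE = 60°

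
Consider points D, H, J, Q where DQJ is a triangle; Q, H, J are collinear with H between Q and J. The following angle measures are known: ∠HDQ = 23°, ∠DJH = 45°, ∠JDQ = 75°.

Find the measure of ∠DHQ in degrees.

1. ∠DJQ = 45°  [H on ray JQ]
2. ∠DQJ = 60°  [△DQJ]
3. ∠DQH = 60°  [H on ray QJ]
4. ∠DHQ = 97°  [△DQH]

∠DHQ = 97°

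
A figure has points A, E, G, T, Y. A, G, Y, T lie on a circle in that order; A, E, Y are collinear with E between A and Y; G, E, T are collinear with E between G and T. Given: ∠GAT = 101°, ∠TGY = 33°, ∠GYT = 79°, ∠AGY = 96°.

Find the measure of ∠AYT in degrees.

1. ∠TAY = 33°  [same arc YT]
2. ∠ATY = 84°  [cyclic AGYT, opposite ∠G+∠T]
3. ∠AYT = 63°  [△AYT]

∠AYT = 63°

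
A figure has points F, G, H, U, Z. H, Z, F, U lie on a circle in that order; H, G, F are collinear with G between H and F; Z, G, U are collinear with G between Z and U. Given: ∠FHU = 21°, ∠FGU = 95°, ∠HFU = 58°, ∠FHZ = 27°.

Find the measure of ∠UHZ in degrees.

1. ∠HGU = 85°  [linear pair at G on HF]
2. ∠HZU = 58°  [same arc HU]
3. ∠HUZ = 74°  [△HGU]
4. ∠UHZ = 48°  [△HZU]

∠UHZ = 48°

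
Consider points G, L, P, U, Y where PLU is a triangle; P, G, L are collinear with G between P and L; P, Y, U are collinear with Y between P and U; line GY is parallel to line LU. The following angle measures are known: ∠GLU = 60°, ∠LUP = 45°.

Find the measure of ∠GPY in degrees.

∠GPY = 75°

1. ∠PLU = 60°  [G on ray LP]
2. ∠LPU = 75°  [△PLU]
3. ∠GPY = 75°  [G on PL, Y on PU]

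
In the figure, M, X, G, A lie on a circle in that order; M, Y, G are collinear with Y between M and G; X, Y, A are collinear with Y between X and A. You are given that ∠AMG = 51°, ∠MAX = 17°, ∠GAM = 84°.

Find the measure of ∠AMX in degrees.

1. ∠AGM = 45°  [△MGA]
2. ∠AXM = 45°  [same arc MA]
3. ∠AMX = 118°  [△MXA]

∠AMX = 118°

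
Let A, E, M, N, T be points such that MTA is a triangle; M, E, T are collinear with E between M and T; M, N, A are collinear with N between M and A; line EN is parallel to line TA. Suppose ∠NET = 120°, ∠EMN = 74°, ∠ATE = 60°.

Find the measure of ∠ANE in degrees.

∠ANE = 134°

1. ∠MEN = 60°  [linear pair at E on MT]
2. ∠ENM = 46°  [△MEN]
3. ∠ANE = 134°  [linear pair at N on MA]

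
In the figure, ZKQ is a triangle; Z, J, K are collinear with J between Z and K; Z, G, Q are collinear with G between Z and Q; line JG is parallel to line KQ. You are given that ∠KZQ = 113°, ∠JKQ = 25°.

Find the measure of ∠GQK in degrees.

1. ∠QKZ = 25°  [J on ray KZ]
2. ∠KQZ = 42°  [△ZKQ]
3. ∠GQK = 42°  [G on ray QZ]

∠GQK = 42°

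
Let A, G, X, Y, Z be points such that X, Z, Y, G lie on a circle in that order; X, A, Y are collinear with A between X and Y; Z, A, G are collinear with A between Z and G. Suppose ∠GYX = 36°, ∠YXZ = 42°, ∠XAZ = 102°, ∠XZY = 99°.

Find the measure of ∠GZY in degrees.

∠GZY = 63°

1. ∠XYZ = 39°  [△XZY]
2. ∠YAZ = 78°  [linear pair at A on XY]
3. ∠GZY = 63°  [△ZAY]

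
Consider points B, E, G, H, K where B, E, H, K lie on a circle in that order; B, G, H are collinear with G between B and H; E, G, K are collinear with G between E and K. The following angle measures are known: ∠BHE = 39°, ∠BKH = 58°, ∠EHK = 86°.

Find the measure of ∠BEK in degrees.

∠BEK = 47°

1. ∠BKE = 39°  [same arc BE]
2. ∠EBK = 94°  [cyclic BEHK, opposite ∠B+∠H]
3. ∠BEK = 47°  [△BEK]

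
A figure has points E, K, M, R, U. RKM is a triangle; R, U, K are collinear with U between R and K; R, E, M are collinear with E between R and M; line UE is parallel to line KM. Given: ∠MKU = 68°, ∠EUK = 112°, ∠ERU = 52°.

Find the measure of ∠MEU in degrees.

∠MEU = 120°

1. ∠EUR = 68°  [linear pair at U on RK]
2. ∠REU = 60°  [△RUE]
3. ∠MEU = 120°  [linear pair at E on RM]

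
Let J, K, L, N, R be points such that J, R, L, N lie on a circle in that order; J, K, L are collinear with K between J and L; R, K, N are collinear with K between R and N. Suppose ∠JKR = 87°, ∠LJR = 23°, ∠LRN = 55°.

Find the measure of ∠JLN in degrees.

1. ∠LKN = 87°  [vertical angles at K]
2. ∠LNR = 23°  [same arc RL]
3. ∠JLN = 70°  [△LKN]

∠JLN = 70°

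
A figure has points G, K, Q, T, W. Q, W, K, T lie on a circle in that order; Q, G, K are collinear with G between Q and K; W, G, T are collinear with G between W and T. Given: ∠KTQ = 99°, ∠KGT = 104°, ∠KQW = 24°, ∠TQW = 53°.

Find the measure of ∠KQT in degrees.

1. ∠QGW = 104°  [vertical angles at G]
2. ∠QGT = 76°  [linear pair at G on QK]
3. ∠QWT = 52°  [△QGW]
4. ∠QTW = 75°  [△QWT]
5. ∠KQT = 29°  [△QGT]

∠KQT = 29°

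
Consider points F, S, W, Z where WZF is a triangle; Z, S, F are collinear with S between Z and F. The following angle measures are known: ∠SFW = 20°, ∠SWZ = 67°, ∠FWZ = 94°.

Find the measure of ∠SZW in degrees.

∠SZW = 66°

1. ∠WFZ = 20°  [S on ray FZ]
2. ∠FZW = 66°  [△WZF]
3. ∠SZW = 66°  [S on ray ZF]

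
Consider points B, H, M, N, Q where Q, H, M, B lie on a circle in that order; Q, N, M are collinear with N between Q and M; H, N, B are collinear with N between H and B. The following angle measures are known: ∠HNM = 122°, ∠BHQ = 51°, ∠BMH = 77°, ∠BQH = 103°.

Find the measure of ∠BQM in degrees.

∠BQM = 32°

1. ∠BNQ = 122°  [vertical angles at N]
2. ∠HBQ = 26°  [△QHB]
3. ∠BQM = 32°  [△QNB]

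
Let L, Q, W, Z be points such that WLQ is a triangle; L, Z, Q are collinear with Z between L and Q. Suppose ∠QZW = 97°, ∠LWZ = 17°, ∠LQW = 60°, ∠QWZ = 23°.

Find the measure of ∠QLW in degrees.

∠QLW = 80°

1. ∠LZW = 83°  [linear pair at Z on LQ]
2. ∠WLZ = 80°  [△WLZ]
3. ∠QLW = 80°  [Z on ray LQ]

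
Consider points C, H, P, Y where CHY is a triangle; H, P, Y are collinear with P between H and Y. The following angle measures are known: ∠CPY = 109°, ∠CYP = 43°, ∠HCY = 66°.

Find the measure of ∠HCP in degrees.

1. ∠CPH = 71°  [linear pair at P on HY]
2. ∠CYH = 43°  [P on ray YH]
3. ∠CHY = 71°  [△CHY]
4. ∠CHP = 71°  [P on ray HY]
5. ∠HCP = 38°  [△CHP]

∠HCP = 38°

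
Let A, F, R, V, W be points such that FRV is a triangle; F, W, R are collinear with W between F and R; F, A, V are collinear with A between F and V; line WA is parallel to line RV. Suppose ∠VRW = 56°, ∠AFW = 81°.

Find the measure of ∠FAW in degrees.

∠FAW = 43°

1. ∠FRV = 56°  [W on ray RF]
2. ∠RFV = 81°  [W on FR, A on FV]
3. ∠FVR = 43°  [△FRV]
4. ∠FAW = 43°  [WA∥RV, corresponding at A]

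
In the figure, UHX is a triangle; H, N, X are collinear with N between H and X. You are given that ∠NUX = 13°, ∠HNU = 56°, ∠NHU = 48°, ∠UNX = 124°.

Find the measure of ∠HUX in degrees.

1. ∠NXU = 43°  [△UNX]
2. ∠UHX = 48°  [N on ray HX]
3. ∠HXU = 43°  [N on ray XH]
4. ∠HUX = 89°  [△UHX]

∠HUX = 89°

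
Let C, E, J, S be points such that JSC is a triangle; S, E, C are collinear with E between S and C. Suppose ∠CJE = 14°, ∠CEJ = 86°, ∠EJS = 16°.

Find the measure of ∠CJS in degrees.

1. ∠ECJ = 80°  [△JEC]
2. ∠JES = 94°  [linear pair at E on SC]
3. ∠ESJ = 70°  [△JSE]
4. ∠JCS = 80°  [E on ray CS]
5. ∠CSJ = 70°  [E on ray SC]
6. ∠CJS = 30°  [△JSC]

∠CJS = 30°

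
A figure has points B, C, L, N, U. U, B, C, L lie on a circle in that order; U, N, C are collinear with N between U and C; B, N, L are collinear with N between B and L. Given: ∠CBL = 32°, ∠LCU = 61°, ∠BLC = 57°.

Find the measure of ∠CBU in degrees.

∠CBU = 93°

1. ∠CUL = 32°  [same arc CL]
2. ∠CLU = 87°  [△UCL]
3. ∠CBU = 93°  [cyclic UBCL, opposite ∠B+∠L]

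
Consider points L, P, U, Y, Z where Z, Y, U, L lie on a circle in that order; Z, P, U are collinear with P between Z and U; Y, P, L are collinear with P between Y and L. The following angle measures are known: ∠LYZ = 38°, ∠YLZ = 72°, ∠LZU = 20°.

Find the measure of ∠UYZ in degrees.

∠UYZ = 58°

1. ∠LUZ = 38°  [same arc ZL]
2. ∠ULZ = 122°  [△ZUL]
3. ∠UYZ = 58°  [cyclic ZYUL, opposite ∠Y+∠L]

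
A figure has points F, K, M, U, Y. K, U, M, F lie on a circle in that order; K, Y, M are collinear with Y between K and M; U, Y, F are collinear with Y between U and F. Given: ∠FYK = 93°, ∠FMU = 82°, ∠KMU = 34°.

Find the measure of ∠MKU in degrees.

1. ∠MYU = 93°  [vertical angles at Y]
2. ∠FKU = 98°  [cyclic KUMF, opposite ∠K+∠M]
3. ∠KFU = 34°  [same arc KU]
4. ∠KYU = 87°  [linear pair at Y on KM]
5. ∠FUK = 48°  [△KUF]
6. ∠MKU = 45°  [△KYU]

∠MKU = 45°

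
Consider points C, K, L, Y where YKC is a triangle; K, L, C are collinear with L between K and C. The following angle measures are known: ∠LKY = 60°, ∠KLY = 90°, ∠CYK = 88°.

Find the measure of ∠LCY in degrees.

∠LCY = 32°

1. ∠CKY = 60°  [L on ray KC]
2. ∠KCY = 32°  [△YKC]
3. ∠LCY = 32°  [L on ray CK]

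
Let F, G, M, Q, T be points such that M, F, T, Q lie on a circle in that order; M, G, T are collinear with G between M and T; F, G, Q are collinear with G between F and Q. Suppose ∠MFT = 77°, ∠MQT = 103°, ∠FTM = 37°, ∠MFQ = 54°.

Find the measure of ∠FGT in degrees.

∠FGT = 120°

1. ∠FMT = 66°  [△MFT]
2. ∠FGM = 60°  [△MGF]
3. ∠FGT = 120°  [linear pair at G on MT]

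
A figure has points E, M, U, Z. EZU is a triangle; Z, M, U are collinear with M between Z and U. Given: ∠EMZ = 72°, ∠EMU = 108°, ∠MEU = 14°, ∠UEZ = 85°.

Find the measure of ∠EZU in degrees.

1. ∠EUM = 58°  [△EMU]
2. ∠EUZ = 58°  [M on ray UZ]
3. ∠EZU = 37°  [△EZU]

∠EZU = 37°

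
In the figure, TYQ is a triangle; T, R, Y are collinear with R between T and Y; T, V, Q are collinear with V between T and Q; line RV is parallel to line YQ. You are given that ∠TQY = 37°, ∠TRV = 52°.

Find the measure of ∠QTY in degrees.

∠QTY = 91°

1. ∠RVT = 37°  [RV∥YQ, corresponding at V]
2. ∠RTV = 91°  [△TRV]
3. ∠QTY = 91°  [R on TY, V on TQ]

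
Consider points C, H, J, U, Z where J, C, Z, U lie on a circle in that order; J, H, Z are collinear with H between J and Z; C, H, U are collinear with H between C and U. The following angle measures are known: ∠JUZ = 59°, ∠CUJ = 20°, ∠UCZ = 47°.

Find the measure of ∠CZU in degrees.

∠CZU = 94°

1. ∠JCZ = 121°  [cyclic JCZU, opposite ∠C+∠U]
2. ∠CZJ = 20°  [same arc JC]
3. ∠CJZ = 39°  [△JCZ]
4. ∠CUZ = 39°  [same arc CZ]
5. ∠CZU = 94°  [△CZU]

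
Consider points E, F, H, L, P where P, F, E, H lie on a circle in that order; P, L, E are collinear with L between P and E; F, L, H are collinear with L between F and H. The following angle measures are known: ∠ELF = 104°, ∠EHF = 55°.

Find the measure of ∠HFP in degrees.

∠HFP = 49°

1. ∠FLP = 76°  [linear pair at L on PE]
2. ∠EPF = 55°  [same arc FE]
3. ∠HFP = 49°  [△PLF]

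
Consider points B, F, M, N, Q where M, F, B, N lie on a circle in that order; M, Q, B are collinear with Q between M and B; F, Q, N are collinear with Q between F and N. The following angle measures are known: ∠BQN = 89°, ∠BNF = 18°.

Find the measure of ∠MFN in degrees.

1. ∠FQM = 89°  [vertical angles at Q]
2. ∠BMF = 18°  [same arc FB]
3. ∠MFN = 73°  [△MQF]

∠MFN = 73°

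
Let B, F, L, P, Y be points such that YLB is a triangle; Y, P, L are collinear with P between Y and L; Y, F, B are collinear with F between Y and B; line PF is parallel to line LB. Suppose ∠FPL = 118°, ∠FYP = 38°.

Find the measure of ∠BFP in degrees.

1. ∠FPY = 62°  [linear pair at P on YL]
2. ∠PFY = 80°  [△YPF]
3. ∠BFP = 100°  [linear pair at F on YB]

∠BFP = 100°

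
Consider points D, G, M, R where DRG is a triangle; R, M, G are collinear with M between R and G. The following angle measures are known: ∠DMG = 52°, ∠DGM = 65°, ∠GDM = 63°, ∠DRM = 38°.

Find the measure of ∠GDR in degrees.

∠GDR = 77°

1. ∠DGR = 65°  [M on ray GR]
2. ∠DRG = 38°  [M on ray RG]
3. ∠GDR = 77°  [△DRG]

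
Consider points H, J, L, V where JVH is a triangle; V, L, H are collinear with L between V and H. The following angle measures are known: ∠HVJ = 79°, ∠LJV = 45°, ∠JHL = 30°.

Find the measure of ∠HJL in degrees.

1. ∠JVL = 79°  [L on ray VH]
2. ∠JLV = 56°  [△JVL]
3. ∠HLJ = 124°  [linear pair at L on VH]
4. ∠HJL = 26°  [△JLH]

∠HJL = 26°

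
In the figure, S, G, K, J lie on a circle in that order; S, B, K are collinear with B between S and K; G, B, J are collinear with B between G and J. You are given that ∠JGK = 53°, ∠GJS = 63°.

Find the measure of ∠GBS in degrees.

1. ∠GKS = 63°  [same arc SG]
2. ∠GBK = 64°  [△GBK]
3. ∠GBS = 116°  [linear pair at B on SK]

∠GBS = 116°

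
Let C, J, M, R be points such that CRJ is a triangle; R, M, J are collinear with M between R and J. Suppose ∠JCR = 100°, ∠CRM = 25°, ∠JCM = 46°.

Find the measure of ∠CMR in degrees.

1. ∠CRJ = 25°  [M on ray RJ]
2. ∠CJR = 55°  [△CRJ]
3. ∠CJM = 55°  [M on ray JR]
4. ∠CMJ = 79°  [△CMJ]
5. ∠CMR = 101°  [linear pair at M on RJ]

∠CMR = 101°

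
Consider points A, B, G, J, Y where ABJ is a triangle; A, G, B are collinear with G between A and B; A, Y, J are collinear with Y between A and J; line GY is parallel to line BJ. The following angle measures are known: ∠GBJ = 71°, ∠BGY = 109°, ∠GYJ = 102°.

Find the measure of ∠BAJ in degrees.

1. ∠AGY = 71°  [linear pair at G on AB]
2. ∠AYG = 78°  [linear pair at Y on AJ]
3. ∠GAY = 31°  [△AGY]
4. ∠BAJ = 31°  [G on AB, Y on AJ]

∠BAJ = 31°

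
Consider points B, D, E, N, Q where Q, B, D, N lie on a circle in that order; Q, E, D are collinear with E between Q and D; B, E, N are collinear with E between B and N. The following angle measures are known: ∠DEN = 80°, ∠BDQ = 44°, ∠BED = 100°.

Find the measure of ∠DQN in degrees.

∠DQN = 36°

1. ∠NEQ = 100°  [linear pair at E on QD]
2. ∠BNQ = 44°  [same arc QB]
3. ∠DQN = 36°  [△QEN]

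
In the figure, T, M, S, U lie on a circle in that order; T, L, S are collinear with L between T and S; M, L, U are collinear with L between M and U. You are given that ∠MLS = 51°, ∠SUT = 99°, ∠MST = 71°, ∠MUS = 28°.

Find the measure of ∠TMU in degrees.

1. ∠MLT = 129°  [linear pair at L on TS]
2. ∠SMT = 81°  [cyclic TMSU, opposite ∠M+∠U]
3. ∠MTS = 28°  [△TMS]
4. ∠TMU = 23°  [△TLM]

∠TMU = 23°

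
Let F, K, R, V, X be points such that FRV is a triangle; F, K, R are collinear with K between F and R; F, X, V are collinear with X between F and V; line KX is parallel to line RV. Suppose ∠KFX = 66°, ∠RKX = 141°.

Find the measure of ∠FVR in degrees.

∠FVR = 75°

1. ∠FKX = 39°  [linear pair at K on FR]
2. ∠FXK = 75°  [△FKX]
3. ∠FVR = 75°  [KX∥RV, corresponding at X]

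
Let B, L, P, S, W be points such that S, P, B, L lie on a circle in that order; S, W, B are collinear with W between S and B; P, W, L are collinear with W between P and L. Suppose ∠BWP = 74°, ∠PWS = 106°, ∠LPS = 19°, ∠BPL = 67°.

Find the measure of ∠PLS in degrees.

∠PLS = 39°

1. ∠LWS = 74°  [vertical angles at W]
2. ∠BSL = 67°  [same arc BL]
3. ∠PLS = 39°  [△SWL]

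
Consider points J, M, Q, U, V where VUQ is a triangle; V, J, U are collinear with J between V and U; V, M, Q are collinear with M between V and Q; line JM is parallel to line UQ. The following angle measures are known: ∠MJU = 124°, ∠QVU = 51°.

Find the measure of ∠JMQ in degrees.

1. ∠MJV = 56°  [linear pair at J on VU]
2. ∠JVM = 51°  [J on VU, M on VQ]
3. ∠JMV = 73°  [△VJM]
4. ∠JMQ = 107°  [linear pair at M on VQ]

∠JMQ = 107°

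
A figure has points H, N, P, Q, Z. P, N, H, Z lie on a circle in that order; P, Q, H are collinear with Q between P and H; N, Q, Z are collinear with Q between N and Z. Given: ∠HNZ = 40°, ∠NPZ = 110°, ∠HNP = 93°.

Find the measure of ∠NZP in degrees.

1. ∠HPZ = 40°  [same arc HZ]
2. ∠HZP = 87°  [cyclic PNHZ, opposite ∠N+∠Z]
3. ∠PHZ = 53°  [△PHZ]
4. ∠PNZ = 53°  [same arc PZ]
5. ∠NZP = 17°  [△PNZ]

∠NZP = 17°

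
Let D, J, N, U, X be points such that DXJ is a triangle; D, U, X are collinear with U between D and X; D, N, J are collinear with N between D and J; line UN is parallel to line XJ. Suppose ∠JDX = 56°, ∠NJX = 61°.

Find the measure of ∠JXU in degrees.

1. ∠DJX = 61°  [N on ray JD]
2. ∠DXJ = 63°  [△DXJ]
3. ∠JXU = 63°  [U on ray XD]

∠JXU = 63°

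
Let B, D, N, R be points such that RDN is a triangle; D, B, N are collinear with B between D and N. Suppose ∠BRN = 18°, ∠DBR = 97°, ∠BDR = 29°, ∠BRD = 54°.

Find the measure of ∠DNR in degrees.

∠DNR = 79°

1. ∠NBR = 83°  [linear pair at B on DN]
2. ∠BNR = 79°  [△RBN]
3. ∠DNR = 79°  [B on ray ND]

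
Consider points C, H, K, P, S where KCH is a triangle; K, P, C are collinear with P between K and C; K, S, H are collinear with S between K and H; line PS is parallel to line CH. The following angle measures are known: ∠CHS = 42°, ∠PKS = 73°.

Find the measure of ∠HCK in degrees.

∠HCK = 65°

1. ∠CHK = 42°  [S on ray HK]
2. ∠CKH = 73°  [P on KC, S on KH]
3. ∠HCK = 65°  [△KCH]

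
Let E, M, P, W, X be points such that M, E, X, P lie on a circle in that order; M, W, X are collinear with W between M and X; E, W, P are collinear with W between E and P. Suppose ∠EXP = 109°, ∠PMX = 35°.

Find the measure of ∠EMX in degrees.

∠EMX = 36°

1. ∠PEX = 35°  [same arc XP]
2. ∠EPX = 36°  [△EXP]
3. ∠EMX = 36°  [same arc EX]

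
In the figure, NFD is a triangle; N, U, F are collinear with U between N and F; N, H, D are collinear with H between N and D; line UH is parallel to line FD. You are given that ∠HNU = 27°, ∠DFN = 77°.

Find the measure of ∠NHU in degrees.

1. ∠DNF = 27°  [U on NF, H on ND]
2. ∠FDN = 76°  [△NFD]
3. ∠NHU = 76°  [UH∥FD, corresponding at H]

∠NHU = 76°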